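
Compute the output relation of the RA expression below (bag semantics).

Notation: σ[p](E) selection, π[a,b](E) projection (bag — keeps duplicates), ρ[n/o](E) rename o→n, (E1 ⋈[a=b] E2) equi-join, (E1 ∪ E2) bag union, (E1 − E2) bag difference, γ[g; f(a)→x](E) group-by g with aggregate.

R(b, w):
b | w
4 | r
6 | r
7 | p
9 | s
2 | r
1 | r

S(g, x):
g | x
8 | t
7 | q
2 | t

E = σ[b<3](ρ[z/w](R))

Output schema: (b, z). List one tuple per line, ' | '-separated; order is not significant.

Subexpression sizes:
  R → 6
  ρ[z/w](R) → 6
  σ[b<3](ρ[z/w](R)) → 2

== RESULT ==
b | z
1 | r
2 | r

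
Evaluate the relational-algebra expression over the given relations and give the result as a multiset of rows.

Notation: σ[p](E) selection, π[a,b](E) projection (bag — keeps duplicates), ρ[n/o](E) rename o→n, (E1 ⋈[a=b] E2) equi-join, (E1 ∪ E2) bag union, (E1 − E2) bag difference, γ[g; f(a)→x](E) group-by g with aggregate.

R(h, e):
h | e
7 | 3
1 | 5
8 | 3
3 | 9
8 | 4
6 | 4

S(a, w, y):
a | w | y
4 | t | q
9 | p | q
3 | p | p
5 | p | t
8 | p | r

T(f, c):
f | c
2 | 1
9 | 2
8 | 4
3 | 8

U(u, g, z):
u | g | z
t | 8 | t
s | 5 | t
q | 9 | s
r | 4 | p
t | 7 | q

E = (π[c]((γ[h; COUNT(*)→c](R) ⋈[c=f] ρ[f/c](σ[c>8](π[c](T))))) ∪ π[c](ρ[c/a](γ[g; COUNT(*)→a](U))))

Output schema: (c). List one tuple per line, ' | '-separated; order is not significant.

Per-node cardinality:
  R → 6
  γ[h; COUNT(*)→c](R) → 5
  T → 4
  π[c](T) → 4
  σ[c>8](π[c](T)) → 0
  ρ[f/c](σ[c>8](π[c](T))) → 0
  (γ[h; COUNT(*)→c](R) ⋈[c=f] ρ[f/c](σ[c>8](π[c](T)))) → 0
  π[c]((γ[h; COUNT(*)→c](R) ⋈[c=f] ρ[f/c](σ[c>8](π[c](T))))) → 0
  U → 5
  γ[g; COUNT(*)→a](U) → 5
  ρ[c/a](γ[g; COUNT(*)→a](U)) → 5
  π[c](ρ[c/a](γ[g; COUNT(*)→a](U))) → 5
  (π[c]((γ[h; COUNT(*)→c](R) ⋈[c=f] ρ[f/c](σ[c>8](π[c](T))))) ∪ π[c](ρ[c/a](γ[g; COUNT(*)→a](U)))) → 5

== RESULT ==
c
1
1
1
1
1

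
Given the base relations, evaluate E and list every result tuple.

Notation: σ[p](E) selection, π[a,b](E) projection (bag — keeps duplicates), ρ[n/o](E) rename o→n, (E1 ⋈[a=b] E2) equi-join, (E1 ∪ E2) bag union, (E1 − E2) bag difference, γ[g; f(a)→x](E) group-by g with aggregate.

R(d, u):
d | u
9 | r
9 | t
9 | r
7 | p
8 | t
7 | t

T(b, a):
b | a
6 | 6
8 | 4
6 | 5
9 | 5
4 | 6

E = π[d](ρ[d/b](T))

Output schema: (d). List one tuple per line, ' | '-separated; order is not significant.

Row counts bottom-up:
  T → 5
  ρ[d/b](T) → 5
  π[d](ρ[d/b](T)) → 5

== RESULT ==
d
4
6
6
8
9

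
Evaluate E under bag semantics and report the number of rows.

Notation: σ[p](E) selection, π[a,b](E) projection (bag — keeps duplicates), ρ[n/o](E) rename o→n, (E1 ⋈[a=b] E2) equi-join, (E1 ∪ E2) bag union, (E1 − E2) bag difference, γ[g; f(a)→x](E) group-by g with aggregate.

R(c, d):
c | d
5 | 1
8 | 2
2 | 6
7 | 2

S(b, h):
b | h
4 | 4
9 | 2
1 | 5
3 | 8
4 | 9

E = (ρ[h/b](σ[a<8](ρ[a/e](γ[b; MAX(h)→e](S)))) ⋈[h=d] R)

Row counts bottom-up:
  S → 5
  γ[b; MAX(h)→e](S) → 4
  ρ[a/e](γ[b; MAX(h)→e](S)) → 4
  σ[a<8](ρ[a/e](γ[b; MAX(h)→e](S))) → 2
  ρ[h/b](σ[a<8](ρ[a/e](γ[b; MAX(h)→e](S)))) → 2
  R → 4
  (ρ[h/b](σ[a<8](ρ[a/e](γ[b; MAX(h)→e](S)))) ⋈[h=d] R) → 1

|E| = 1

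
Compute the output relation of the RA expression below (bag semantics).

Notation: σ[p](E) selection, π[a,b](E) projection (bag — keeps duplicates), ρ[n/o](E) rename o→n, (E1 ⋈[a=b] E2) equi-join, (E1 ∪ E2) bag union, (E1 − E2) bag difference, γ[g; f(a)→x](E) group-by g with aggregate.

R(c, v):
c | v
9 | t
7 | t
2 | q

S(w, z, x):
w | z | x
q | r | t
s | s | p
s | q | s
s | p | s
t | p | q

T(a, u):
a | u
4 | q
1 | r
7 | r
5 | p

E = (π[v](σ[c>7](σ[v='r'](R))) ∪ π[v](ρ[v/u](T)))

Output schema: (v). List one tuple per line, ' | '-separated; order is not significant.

Subexpression sizes:
  R → 3
  σ[v='r'](R) → 0
  σ[c>7](σ[v='r'](R)) → 0
  π[v](σ[c>7](σ[v='r'](R))) → 0
  T → 4
  ρ[v/u](T) → 4
  π[v](ρ[v/u](T)) → 4
  (π[v](σ[c>7](σ[v='r'](R))) ∪ π[v](ρ[v/u](T))) → 4

== RESULT ==
v
p
q
r
r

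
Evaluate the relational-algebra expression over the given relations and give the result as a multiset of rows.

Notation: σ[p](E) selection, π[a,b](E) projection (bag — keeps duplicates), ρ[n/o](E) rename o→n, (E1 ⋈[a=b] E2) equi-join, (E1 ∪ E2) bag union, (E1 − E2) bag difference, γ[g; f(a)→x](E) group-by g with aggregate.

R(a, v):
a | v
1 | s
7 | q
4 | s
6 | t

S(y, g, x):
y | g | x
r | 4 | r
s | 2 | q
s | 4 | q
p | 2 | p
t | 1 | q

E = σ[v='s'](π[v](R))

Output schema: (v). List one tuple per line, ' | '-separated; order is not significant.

Per-node cardinality:
  R → 4
  π[v](R) → 4
  σ[v='s'](π[v](R)) → 2

== RESULT ==
v
s
s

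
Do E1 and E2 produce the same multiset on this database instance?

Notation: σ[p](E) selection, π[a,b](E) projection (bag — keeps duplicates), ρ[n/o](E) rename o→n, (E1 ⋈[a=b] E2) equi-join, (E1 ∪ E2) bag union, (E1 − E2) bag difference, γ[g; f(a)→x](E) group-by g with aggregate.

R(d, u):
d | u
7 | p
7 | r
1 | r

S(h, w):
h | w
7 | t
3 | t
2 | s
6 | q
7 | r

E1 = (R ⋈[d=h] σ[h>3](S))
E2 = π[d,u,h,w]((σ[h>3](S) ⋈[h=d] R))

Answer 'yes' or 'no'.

E1 stepwise |·|:
  R → 3
  S → 5
  σ[h>3](S) → 3
  (R ⋈[d=h] σ[h>3](S)) → 4
E2 stepwise |·|:
  S → 5
  σ[h>3](S) → 3
  R → 3
  (σ[h>3](S) ⋈[h=d] R) → 4
  π[d,u,h,w]((σ[h>3](S) ⋈[h=d] R)) → 4

E1 and E2 produce the same multiset:
d | u | h | w
7 | p | 7 | r
7 | p | 7 | t
7 | r | 7 | r
7 | r | 7 | t

yes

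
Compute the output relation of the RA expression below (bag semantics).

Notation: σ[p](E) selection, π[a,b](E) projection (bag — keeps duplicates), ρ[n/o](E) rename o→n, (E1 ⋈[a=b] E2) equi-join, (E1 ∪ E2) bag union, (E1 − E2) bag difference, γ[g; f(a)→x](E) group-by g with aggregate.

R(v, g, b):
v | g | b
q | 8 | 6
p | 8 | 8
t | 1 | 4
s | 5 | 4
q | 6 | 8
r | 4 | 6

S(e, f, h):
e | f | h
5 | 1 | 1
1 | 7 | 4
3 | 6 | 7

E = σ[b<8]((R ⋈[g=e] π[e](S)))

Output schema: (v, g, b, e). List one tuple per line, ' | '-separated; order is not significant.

Subexpression sizes:
  R → 6
  S → 3
  π[e](S) → 3
  (R ⋈[g=e] π[e](S)) → 2
  σ[b<8]((R ⋈[g=e] π[e](S))) → 2

== RESULT ==
v | g | b | e
s | 5 | 4 | 5
t | 1 | 4 | 1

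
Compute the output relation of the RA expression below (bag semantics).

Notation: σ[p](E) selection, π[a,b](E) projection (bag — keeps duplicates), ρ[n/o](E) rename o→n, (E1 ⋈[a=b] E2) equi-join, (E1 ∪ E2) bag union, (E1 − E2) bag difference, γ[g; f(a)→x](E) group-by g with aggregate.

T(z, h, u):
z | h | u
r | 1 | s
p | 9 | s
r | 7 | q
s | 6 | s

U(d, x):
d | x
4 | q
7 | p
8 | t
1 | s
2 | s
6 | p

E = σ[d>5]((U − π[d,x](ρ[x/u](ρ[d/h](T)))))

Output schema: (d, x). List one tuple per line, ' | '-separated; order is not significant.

Subexpression sizes:
  U → 6
  T → 4
  ρ[d/h](T) → 4
  ρ[x/u](ρ[d/h](T)) → 4
  π[d,x](ρ[x/u](ρ[d/h](T))) → 4
  (U − π[d,x](ρ[x/u](ρ[d/h](T)))) → 5
  σ[d>5]((U − π[d,x](ρ[x/u](ρ[d/h](T))))) → 3

== RESULT ==
d | x
6 | p
7 | p
8 | t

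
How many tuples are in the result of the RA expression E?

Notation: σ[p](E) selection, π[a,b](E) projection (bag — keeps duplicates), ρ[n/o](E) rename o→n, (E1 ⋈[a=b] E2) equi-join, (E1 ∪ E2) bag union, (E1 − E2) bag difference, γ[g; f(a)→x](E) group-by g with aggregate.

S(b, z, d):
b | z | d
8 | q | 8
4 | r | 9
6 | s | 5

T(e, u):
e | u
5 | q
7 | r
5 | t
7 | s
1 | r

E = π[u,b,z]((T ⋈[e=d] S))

Row counts bottom-up:
  T → 5
  S → 3
  (T ⋈[e=d] S) → 2
  π[u,b,z]((T ⋈[e=d] S)) → 2

|E| = 2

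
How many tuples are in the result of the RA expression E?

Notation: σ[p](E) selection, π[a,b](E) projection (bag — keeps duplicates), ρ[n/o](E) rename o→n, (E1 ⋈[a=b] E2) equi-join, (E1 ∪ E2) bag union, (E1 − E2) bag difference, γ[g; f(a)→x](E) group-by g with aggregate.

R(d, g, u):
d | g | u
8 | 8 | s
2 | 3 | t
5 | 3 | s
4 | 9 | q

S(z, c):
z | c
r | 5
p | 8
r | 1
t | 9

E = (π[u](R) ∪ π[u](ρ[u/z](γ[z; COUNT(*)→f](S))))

Subexpression sizes:
  R → 4
  π[u](R) → 4
  S → 4
  γ[z; COUNT(*)→f](S) → 3
  ρ[u/z](γ[z; COUNT(*)→f](S)) → 3
  π[u](ρ[u/z](γ[z; COUNT(*)→f](S))) → 3
  (π[u](R) ∪ π[u](ρ[u/z](γ[z; COUNT(*)→f](S)))) → 7

|E| = 7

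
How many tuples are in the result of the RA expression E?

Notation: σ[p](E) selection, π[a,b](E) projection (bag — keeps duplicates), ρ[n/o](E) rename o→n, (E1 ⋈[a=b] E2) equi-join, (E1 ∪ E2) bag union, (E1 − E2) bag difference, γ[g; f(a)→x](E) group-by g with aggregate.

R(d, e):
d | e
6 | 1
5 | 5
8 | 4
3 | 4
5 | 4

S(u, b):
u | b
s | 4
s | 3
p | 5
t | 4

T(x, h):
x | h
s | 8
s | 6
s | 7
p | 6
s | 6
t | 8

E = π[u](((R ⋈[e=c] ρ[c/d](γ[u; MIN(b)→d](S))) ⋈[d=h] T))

Subexpression sizes:
  R → 5
  S → 4
  γ[u; MIN(b)→d](S) → 3
  ρ[c/d](γ[u; MIN(b)→d](S)) → 3
  (R ⋈[e=c] ρ[c/d](γ[u; MIN(b)→d](S))) → 4
  T → 6
  ((R ⋈[e=c] ρ[c/d](γ[u; MIN(b)→d](S))) ⋈[d=h] T) → 2
  π[u](((R ⋈[e=c] ρ[c/d](γ[u; MIN(b)→d](S))) ⋈[d=h] T)) → 2

|E| = 2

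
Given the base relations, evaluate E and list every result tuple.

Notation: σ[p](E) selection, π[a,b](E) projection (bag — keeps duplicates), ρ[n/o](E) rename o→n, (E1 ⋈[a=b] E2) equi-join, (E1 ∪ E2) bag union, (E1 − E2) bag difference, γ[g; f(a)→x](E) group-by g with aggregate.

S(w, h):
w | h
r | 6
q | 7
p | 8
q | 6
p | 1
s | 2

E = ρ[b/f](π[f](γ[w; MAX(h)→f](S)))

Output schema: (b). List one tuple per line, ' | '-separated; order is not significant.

Per-node cardinality:
  S → 6
  γ[w; MAX(h)→f](S) → 4
  π[f](γ[w; MAX(h)→f](S)) → 4
  ρ[b/f](π[f](γ[w; MAX(h)→f](S))) → 4

== RESULT ==
b
2
6
7
8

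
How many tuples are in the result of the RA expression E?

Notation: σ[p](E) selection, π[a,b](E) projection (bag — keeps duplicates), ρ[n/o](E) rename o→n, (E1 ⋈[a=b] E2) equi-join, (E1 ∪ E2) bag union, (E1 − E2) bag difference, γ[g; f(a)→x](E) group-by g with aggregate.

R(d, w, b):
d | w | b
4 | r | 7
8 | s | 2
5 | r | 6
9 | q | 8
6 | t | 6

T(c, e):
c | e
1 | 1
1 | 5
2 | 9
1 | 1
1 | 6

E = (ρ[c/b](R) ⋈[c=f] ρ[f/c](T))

Stepwise |·|:
  R → 5
  ρ[c/b](R) → 5
  T → 5
  ρ[f/c](T) → 5
  (ρ[c/b](R) ⋈[c=f] ρ[f/c](T)) → 1

|E| = 1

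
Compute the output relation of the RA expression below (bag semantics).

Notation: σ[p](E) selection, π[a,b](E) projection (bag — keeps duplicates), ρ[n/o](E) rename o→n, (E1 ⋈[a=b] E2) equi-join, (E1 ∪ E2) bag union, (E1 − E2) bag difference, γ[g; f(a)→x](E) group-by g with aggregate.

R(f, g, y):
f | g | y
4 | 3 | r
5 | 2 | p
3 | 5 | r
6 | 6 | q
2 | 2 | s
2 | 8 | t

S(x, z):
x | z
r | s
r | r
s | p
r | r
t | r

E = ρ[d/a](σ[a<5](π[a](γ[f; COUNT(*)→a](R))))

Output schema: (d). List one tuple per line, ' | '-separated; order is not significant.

Stepwise |·|:
  R → 6
  γ[f; COUNT(*)→a](R) → 5
  π[a](γ[f; COUNT(*)→a](R)) → 5
  σ[a<5](π[a](γ[f; COUNT(*)→a](R))) → 5
  ρ[d/a](σ[a<5](π[a](γ[f; COUNT(*)→a](R)))) → 5

== RESULT ==
d
1
1
1
1
2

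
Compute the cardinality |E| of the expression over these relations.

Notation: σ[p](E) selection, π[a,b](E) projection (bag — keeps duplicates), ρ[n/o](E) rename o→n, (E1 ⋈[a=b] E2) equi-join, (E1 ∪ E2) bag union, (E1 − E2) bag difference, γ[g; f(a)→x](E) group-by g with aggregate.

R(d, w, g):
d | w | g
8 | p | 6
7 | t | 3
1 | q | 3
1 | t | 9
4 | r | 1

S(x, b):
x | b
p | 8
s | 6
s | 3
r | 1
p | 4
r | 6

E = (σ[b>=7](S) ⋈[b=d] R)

Subexpression sizes:
  S → 6
  σ[b>=7](S) → 1
  R → 5
  (σ[b>=7](S) ⋈[b=d] R) → 1

|E| = 1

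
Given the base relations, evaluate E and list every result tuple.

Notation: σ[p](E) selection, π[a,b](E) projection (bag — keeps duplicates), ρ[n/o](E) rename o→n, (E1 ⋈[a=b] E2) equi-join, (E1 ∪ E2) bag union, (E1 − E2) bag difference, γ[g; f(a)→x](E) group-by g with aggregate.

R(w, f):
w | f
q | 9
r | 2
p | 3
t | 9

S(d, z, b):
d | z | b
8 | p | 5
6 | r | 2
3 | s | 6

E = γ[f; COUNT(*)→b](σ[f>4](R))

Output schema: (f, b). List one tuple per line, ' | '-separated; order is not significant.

Stepwise |·|:
  R → 4
  σ[f>4](R) → 2
  γ[f; COUNT(*)→b](σ[f>4](R)) → 1

== RESULT ==
f | b
9 | 2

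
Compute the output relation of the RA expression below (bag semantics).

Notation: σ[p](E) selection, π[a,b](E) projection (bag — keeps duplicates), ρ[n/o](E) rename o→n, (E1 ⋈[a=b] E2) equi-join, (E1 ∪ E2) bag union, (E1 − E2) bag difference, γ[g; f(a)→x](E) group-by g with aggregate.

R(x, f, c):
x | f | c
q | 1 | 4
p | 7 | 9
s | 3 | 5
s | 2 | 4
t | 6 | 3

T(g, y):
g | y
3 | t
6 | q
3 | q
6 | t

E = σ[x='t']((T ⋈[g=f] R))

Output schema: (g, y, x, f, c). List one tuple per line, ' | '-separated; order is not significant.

Subexpression sizes:
  T → 4
  R → 5
  (T ⋈[g=f] R) → 4
  σ[x='t']((T ⋈[g=f] R)) → 2

== RESULT ==
g | y | x | f | c
6 | q | t | 6 | 3
6 | t | t | 6 | 3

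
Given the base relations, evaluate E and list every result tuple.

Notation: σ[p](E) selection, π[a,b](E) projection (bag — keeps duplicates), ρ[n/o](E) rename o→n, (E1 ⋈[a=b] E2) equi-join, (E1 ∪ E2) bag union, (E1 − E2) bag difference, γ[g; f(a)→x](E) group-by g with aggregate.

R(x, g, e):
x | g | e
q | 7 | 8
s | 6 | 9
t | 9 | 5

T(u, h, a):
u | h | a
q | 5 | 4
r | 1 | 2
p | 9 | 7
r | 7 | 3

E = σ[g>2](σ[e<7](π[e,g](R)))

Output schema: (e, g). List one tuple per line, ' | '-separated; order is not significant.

Subexpression sizes:
  R → 3
  π[e,g](R) → 3
  σ[e<7](π[e,g](R)) → 1
  σ[g>2](σ[e<7](π[e,g](R))) → 1

== RESULT ==
e | g
5 | 9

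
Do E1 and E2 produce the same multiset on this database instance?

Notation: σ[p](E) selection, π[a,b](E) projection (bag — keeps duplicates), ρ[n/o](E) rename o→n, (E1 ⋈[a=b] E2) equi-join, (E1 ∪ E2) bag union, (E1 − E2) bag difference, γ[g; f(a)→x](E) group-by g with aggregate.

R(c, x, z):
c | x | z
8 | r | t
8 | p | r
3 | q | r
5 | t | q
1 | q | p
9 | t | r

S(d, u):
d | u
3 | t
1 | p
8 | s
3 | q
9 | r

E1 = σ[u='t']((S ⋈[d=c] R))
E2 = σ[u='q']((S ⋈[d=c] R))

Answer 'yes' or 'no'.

E1 row counts bottom-up:
  S → 5
  R → 6
  (S ⋈[d=c] R) → 6
  σ[u='t']((S ⋈[d=c] R)) → 1
E2 row counts bottom-up:
  S → 5
  R → 6
  (S ⋈[d=c] R) → 6
  σ[u='q']((S ⋈[d=c] R)) → 1

E1 result:
d | u | c | x | z
3 | t | 3 | q | r
E2 result:
d | u | c | x | z
3 | q | 3 | q | r
Witness: (3, 't', 3, 'q', 'r') appears 1× in E1 but 0× in E2.

no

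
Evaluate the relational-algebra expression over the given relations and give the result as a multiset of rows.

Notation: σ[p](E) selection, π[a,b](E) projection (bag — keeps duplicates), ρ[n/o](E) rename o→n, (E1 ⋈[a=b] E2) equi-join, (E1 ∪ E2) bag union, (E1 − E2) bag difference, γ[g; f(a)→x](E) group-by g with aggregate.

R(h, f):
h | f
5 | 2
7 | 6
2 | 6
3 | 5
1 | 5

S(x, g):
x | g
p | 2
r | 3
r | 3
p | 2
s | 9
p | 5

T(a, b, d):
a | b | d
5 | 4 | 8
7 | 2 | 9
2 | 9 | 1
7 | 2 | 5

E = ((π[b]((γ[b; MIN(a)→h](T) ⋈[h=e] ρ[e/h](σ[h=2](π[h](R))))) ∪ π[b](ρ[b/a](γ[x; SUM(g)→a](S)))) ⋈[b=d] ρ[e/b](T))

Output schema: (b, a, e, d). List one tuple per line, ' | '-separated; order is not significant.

Stepwise |·|:
  T → 4
  γ[b; MIN(a)→h](T) → 3
  R → 5
  π[h](R) → 5
  σ[h=2](π[h](R)) → 1
  ρ[e/h](σ[h=2](π[h](R))) → 1
  (γ[b; MIN(a)→h](T) ⋈[h=e] ρ[e/h](σ[h=2](π[h](R)))) → 1
  π[b]((γ[b; MIN(a)→h](T) ⋈[h=e] ρ[e/h](σ[h=2](π[h](R))))) → 1
  S → 6
  γ[x; SUM(g)→a](S) → 3
  ρ[b/a](γ[x; SUM(g)→a](S)) → 3
  π[b](ρ[b/a](γ[x; SUM(g)→a](S))) → 3
  (π[b]((γ[b; MIN(a)→h](T) ⋈[h=e] ρ[e/h](σ[h=2](π[h](R))))) ∪ π[b](ρ[b/a](γ[x; SUM(g)→a](S)))) → 4
  T → 4
  ρ[e/b](T) → 4
  ((π[b]((γ[b; MIN(a)→h](T) ⋈[h=e] ρ[e/h](σ[h=2](π[h](R))))) ∪ π[b](ρ[b/a](γ[x; SUM(g)→a](S)))) ⋈[b=d] ρ[e/b](T)) → 3

== RESULT ==
b | a | e | d
9 | 7 | 2 | 9
9 | 7 | 2 | 9
9 | 7 | 2 | 9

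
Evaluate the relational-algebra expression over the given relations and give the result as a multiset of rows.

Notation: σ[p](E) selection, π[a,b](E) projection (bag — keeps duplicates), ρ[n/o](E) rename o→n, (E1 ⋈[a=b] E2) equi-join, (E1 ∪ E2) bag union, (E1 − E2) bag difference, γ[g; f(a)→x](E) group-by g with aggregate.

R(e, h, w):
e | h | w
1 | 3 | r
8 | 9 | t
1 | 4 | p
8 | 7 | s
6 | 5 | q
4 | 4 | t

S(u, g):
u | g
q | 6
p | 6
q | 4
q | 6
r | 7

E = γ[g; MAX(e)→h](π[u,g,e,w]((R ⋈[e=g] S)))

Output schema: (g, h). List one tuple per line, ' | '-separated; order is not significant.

Subexpression sizes:
  R → 6
  S → 5
  (R ⋈[e=g] S) → 4
  π[u,g,e,w]((R ⋈[e=g] S)) → 4
  γ[g; MAX(e)→h](π[u,g,e,w]((R ⋈[e=g] S))) → 2

== RESULT ==
g | h
4 | 4
6 | 6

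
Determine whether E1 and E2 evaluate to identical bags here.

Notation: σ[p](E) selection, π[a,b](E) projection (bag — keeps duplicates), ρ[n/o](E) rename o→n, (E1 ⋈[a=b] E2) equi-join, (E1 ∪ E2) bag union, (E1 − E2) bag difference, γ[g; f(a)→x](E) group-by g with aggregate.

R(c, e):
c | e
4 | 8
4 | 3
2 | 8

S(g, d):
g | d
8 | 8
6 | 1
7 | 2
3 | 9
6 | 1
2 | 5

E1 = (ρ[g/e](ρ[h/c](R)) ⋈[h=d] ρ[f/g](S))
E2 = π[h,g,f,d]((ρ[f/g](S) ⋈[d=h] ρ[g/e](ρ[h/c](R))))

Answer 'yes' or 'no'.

E1 stepwise |·|:
  R → 3
  ρ[h/c](R) → 3
  ρ[g/e](ρ[h/c](R)) → 3
  S → 6
  ρ[f/g](S) → 6
  (ρ[g/e](ρ[h/c](R)) ⋈[h=d] ρ[f/g](S)) → 1
E2 stepwise |·|:
  S → 6
  ρ[f/g](S) → 6
  R → 3
  ρ[h/c](R) → 3
  ρ[g/e](ρ[h/c](R)) → 3
  (ρ[f/g](S) ⋈[d=h] ρ[g/e](ρ[h/c](R))) → 1
  π[h,g,f,d]((ρ[f/g](S) ⋈[d=h] ρ[g/e](ρ[h/c](R)))) → 1

E1 and E2 produce the same multiset:
h | g | f | d
2 | 8 | 7 | 2

yes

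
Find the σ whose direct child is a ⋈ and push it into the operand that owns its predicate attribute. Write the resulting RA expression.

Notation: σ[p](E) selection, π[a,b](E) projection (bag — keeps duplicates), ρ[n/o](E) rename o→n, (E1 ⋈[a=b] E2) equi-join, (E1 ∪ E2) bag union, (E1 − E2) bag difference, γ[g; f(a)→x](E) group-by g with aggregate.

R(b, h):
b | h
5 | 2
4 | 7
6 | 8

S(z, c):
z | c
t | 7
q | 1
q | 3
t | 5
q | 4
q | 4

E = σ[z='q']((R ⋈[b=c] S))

σ filters on z, owned by the right side.
E' = (R ⋈[b=c] σ[z='q'](S))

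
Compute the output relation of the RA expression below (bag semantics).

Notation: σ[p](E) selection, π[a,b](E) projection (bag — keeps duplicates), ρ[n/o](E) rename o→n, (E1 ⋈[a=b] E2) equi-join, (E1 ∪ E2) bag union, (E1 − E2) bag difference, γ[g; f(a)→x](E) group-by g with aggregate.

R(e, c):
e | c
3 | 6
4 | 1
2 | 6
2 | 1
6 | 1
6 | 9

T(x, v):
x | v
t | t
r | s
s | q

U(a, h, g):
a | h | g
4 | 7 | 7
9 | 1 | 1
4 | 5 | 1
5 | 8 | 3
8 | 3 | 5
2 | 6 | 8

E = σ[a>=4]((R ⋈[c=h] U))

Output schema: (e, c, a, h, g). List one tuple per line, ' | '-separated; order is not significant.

Row counts bottom-up:
  R → 6
  U → 6
  (R ⋈[c=h] U) → 5
  σ[a>=4]((R ⋈[c=h] U)) → 3

== RESULT ==
e | c | a | h | g
2 | 1 | 9 | 1 | 1
4 | 1 | 9 | 1 | 1
6 | 1 | 9 | 1 | 1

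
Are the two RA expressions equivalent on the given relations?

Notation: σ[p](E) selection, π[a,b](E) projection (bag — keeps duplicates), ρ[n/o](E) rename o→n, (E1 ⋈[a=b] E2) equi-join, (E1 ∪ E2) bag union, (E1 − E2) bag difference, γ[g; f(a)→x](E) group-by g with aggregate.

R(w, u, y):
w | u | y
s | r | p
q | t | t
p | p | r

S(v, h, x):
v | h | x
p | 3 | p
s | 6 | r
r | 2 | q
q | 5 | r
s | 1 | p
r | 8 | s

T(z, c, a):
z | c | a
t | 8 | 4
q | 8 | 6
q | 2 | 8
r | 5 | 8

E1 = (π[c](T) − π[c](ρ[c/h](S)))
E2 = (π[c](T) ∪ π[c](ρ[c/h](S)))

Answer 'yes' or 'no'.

E1 stepwise |·|:
  T → 4
  π[c](T) → 4
  S → 6
  ρ[c/h](S) → 6
  π[c](ρ[c/h](S)) → 6
  (π[c](T) − π[c](ρ[c/h](S))) → 1
E2 stepwise |·|:
  T → 4
  π[c](T) → 4
  S → 6
  ρ[c/h](S) → 6
  π[c](ρ[c/h](S)) → 6
  (π[c](T) ∪ π[c](ρ[c/h](S))) → 10

E1 result:
c
8
E2 result:
c
1
2
2
3
5
5
6
8
8
8
Witness: (6,) appears 0× in E1 but 1× in E2.

no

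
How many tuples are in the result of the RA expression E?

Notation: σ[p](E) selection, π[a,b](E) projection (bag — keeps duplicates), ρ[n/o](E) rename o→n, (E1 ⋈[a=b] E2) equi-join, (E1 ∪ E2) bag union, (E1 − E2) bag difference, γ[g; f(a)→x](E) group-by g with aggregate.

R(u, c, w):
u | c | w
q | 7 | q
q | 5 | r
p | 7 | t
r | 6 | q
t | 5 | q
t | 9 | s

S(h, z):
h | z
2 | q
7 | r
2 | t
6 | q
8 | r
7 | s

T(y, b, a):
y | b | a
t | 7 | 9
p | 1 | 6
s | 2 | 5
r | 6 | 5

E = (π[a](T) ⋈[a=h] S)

Stepwise |·|:
  T → 4
  π[a](T) → 4
  S → 6
  (π[a](T) ⋈[a=h] S) → 1

|E| = 1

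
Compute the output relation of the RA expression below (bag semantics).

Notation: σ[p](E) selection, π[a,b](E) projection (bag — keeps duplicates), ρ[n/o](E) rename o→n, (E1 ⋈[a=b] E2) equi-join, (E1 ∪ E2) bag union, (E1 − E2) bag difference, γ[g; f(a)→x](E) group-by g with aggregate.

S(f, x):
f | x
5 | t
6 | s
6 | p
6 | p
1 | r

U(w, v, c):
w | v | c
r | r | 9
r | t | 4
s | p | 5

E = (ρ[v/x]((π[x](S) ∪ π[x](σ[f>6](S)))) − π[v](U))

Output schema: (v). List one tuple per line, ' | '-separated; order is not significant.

Row counts bottom-up:
  S → 5
  π[x](S) → 5
  S → 5
  σ[f>6](S) → 0
  π[x](σ[f>6](S)) → 0
  (π[x](S) ∪ π[x](σ[f>6](S))) → 5
  ρ[v/x]((π[x](S) ∪ π[x](σ[f>6](S)))) → 5
  U → 3
  π[v](U) → 3
  (ρ[v/x]((π[x](S) ∪ π[x](σ[f>6](S)))) − π[v](U)) → 2

== RESULT ==
v
p
s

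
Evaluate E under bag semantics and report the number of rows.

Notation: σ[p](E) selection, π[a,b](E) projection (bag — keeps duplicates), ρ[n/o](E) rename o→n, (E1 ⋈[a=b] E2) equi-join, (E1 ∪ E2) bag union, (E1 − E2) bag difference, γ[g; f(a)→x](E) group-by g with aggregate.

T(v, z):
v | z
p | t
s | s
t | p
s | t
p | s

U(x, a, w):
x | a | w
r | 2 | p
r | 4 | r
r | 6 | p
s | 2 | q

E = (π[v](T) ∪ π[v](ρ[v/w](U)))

Row counts bottom-up:
  T → 5
  π[v](T) → 5
  U → 4
  ρ[v/w](U) → 4
  π[v](ρ[v/w](U)) → 4
  (π[v](T) ∪ π[v](ρ[v/w](U))) → 9

|E| = 9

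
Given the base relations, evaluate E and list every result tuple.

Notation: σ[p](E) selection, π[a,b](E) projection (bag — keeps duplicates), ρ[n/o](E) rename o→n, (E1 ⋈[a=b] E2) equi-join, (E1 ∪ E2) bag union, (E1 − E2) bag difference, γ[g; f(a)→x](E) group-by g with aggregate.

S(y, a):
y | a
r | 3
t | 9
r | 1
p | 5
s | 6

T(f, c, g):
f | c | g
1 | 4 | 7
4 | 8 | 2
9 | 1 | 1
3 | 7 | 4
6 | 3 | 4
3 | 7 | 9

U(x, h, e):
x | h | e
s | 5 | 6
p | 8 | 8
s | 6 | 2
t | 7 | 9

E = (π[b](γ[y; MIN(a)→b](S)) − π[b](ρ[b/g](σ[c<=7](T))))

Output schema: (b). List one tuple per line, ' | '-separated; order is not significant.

Row counts bottom-up:
  S → 5
  γ[y; MIN(a)→b](S) → 4
  π[b](γ[y; MIN(a)→b](S)) → 4
  T → 6
  σ[c<=7](T) → 5
  ρ[b/g](σ[c<=7](T)) → 5
  π[b](ρ[b/g](σ[c<=7](T))) → 5
  (π[b](γ[y; MIN(a)→b](S)) − π[b](ρ[b/g](σ[c<=7](T)))) → 2

== RESULT ==
b
5
6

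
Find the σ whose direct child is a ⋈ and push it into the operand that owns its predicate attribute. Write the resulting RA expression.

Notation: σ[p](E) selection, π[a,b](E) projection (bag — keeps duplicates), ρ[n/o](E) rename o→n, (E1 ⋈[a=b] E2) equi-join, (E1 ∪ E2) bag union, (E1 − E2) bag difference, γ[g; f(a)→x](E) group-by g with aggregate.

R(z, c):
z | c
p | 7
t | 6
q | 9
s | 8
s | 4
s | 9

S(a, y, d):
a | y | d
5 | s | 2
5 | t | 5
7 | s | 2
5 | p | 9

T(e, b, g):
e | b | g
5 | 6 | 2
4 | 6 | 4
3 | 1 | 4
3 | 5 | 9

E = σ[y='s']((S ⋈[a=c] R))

σ filters on y, owned by the left side.
E' = (σ[y='s'](S) ⋈[a=c] R)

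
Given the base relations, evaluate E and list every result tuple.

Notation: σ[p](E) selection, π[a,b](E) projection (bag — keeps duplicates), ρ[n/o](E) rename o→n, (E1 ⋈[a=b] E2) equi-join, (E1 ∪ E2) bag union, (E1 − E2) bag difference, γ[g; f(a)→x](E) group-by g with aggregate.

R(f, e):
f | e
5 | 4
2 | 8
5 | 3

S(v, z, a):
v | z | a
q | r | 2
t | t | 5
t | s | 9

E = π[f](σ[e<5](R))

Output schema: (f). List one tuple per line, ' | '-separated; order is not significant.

Stepwise |·|:
  R → 3
  σ[e<5](R) → 2
  π[f](σ[e<5](R)) → 2

== RESULT ==
f
5
5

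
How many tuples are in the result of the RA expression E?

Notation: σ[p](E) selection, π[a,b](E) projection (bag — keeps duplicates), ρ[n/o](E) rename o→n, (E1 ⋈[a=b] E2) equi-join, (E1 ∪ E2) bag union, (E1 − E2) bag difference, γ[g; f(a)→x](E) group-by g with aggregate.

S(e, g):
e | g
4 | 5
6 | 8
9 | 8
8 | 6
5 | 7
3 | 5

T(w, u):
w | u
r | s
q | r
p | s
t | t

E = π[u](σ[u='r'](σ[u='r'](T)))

Per-node cardinality:
  T → 4
  σ[u='r'](T) → 1
  σ[u='r'](σ[u='r'](T)) → 1
  π[u](σ[u='r'](σ[u='r'](T))) → 1

|E| = 1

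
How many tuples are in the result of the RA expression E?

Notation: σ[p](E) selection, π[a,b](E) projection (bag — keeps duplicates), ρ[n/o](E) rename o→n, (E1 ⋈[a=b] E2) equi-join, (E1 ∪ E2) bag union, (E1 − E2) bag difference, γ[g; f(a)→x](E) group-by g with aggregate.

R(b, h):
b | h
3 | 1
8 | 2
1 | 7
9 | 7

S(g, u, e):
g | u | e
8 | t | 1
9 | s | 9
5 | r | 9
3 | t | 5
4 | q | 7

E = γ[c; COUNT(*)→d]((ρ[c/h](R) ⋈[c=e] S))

Subexpression sizes:
  R → 4
  ρ[c/h](R) → 4
  S → 5
  (ρ[c/h](R) ⋈[c=e] S) → 3
  γ[c; COUNT(*)→d]((ρ[c/h](R) ⋈[c=e] S)) → 2

|E| = 2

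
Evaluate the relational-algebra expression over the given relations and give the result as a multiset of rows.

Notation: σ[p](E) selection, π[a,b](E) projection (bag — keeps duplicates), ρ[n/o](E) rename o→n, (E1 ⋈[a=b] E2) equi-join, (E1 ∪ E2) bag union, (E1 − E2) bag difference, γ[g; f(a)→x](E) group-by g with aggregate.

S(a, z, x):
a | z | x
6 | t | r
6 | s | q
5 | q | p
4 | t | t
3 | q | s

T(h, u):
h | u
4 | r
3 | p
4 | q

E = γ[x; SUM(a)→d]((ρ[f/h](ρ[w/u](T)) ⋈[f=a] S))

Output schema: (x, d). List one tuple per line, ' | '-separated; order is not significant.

Row counts bottom-up:
  T → 3
  ρ[w/u](T) → 3
  ρ[f/h](ρ[w/u](T)) → 3
  S → 5
  (ρ[f/h](ρ[w/u](T)) ⋈[f=a] S) → 3
  γ[x; SUM(a)→d]((ρ[f/h](ρ[w/u](T)) ⋈[f=a] S)) → 2

== RESULT ==
x | d
s | 3
t | 8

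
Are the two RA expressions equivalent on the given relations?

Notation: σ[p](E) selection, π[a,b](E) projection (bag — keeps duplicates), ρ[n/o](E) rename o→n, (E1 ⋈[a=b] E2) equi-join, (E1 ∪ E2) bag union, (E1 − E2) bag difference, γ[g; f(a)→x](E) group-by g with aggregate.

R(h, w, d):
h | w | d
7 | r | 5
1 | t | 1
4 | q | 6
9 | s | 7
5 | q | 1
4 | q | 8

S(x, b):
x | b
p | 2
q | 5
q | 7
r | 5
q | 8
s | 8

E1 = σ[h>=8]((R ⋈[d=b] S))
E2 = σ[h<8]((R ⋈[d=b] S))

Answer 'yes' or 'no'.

E1 subexpression sizes:
  R → 6
  S → 6
  (R ⋈[d=b] S) → 5
  σ[h>=8]((R ⋈[d=b] S)) → 1
E2 subexpression sizes:
  R → 6
  S → 6
  (R ⋈[d=b] S) → 5
  σ[h<8]((R ⋈[d=b] S)) → 4

E1 result:
h | w | d | x | b
9 | s | 7 | q | 7
E2 result:
h | w | d | x | b
4 | q | 8 | q | 8
4 | q | 8 | s | 8
7 | r | 5 | q | 5
7 | r | 5 | r | 5
Witness: (7, 'r', 5, 'q', 5) appears 0× in E1 but 1× in E2.

no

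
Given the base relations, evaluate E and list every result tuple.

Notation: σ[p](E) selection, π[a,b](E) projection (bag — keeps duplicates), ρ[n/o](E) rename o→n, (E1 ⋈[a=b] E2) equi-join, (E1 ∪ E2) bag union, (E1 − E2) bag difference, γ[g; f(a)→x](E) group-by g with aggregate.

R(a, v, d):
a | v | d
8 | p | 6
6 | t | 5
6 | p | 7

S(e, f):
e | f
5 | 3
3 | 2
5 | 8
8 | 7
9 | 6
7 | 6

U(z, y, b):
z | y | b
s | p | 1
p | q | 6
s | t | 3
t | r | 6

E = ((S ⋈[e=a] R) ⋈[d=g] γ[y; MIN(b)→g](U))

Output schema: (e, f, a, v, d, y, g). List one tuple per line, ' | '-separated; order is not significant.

Per-node cardinality:
  S → 6
  R → 3
  (S ⋈[e=a] R) → 1
  U → 4
  γ[y; MIN(b)→g](U) → 4
  ((S ⋈[e=a] R) ⋈[d=g] γ[y; MIN(b)→g](U)) → 2

== RESULT ==
e | f | a | v | d | y | g
8 | 7 | 8 | p | 6 | q | 6
8 | 7 | 8 | p | 6 | r | 6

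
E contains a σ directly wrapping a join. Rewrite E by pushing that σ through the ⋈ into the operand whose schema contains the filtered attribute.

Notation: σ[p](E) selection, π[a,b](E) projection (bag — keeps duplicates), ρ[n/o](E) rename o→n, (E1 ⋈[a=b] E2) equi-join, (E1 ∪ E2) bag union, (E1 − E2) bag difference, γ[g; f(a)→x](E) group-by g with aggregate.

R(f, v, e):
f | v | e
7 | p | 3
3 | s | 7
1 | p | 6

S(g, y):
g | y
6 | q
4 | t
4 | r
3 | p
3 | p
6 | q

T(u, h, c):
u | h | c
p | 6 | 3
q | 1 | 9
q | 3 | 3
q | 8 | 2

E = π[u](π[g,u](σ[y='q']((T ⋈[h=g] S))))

σ filters on y, owned by the right side.
E' = π[u](π[g,u]((T ⋈[h=g] σ[y='q'](S))))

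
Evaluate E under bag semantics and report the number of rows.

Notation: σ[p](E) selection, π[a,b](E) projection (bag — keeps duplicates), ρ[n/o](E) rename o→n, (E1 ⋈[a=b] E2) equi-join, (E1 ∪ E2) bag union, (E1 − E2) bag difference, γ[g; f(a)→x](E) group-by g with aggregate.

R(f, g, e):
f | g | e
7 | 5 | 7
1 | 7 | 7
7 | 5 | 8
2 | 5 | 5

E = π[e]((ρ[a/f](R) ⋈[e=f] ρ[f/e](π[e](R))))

Per-node cardinality:
  R → 4
  ρ[a/f](R) → 4
  R → 4
  π[e](R) → 4
  ρ[f/e](π[e](R)) → 4
  (ρ[a/f](R) ⋈[e=f] ρ[f/e](π[e](R))) → 6
  π[e]((ρ[a/f](R) ⋈[e=f] ρ[f/e](π[e](R)))) → 6

|E| = 6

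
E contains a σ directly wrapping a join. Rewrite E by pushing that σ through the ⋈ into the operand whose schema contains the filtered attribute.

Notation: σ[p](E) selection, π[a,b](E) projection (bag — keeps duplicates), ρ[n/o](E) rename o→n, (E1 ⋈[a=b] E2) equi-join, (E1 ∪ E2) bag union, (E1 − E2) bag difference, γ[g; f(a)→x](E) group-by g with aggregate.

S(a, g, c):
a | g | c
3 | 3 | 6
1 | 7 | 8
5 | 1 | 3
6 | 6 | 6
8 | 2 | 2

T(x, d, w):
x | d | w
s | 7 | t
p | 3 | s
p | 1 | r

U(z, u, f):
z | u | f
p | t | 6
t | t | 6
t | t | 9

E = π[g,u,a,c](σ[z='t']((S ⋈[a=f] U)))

σ filters on z, owned by the right side.
E' = π[g,u,a,c]((S ⋈[a=f] σ[z='t'](U)))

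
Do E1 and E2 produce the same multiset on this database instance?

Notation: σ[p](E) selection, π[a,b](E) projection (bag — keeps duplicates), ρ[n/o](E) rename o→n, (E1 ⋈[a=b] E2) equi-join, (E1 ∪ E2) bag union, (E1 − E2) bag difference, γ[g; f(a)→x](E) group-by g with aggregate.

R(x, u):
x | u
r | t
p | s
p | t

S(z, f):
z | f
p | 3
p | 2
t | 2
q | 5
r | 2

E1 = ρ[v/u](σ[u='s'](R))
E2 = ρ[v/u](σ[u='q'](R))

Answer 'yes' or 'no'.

E1 row counts bottom-up:
  R → 3
  σ[u='s'](R) → 1
  ρ[v/u](σ[u='s'](R)) → 1
E2 row counts bottom-up:
  R → 3
  σ[u='q'](R) → 0
  ρ[v/u](σ[u='q'](R)) → 0

E1 result:
x | v
p | s
E2 result:
x | v
(0 rows)
Witness: ('p', 's') appears 1× in E1 but 0× in E2.

no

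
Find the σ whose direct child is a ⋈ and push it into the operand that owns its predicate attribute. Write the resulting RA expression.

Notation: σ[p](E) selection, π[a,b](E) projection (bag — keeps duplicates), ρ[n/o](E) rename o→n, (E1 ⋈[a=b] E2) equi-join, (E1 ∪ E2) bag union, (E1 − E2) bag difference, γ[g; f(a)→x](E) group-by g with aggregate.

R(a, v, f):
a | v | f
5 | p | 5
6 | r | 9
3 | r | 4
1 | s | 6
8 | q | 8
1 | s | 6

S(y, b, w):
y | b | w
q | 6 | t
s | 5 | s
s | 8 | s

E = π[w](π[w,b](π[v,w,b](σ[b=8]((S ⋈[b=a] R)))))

σ filters on b, owned by the left side.
E' = π[w](π[w,b](π[v,w,b]((σ[b=8](S) ⋈[b=a] R))))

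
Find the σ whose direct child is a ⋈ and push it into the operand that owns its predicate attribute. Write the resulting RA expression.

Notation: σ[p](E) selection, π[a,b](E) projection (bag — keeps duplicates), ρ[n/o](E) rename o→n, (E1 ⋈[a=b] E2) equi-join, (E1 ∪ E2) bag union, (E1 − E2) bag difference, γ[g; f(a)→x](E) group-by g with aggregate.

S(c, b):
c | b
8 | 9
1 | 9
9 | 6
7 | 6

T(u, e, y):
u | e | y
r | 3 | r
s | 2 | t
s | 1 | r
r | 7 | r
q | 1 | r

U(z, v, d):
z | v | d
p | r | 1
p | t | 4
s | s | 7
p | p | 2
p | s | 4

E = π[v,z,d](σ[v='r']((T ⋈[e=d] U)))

σ filters on v, owned by the right side.
E' = π[v,z,d]((T ⋈[e=d] σ[v='r'](U)))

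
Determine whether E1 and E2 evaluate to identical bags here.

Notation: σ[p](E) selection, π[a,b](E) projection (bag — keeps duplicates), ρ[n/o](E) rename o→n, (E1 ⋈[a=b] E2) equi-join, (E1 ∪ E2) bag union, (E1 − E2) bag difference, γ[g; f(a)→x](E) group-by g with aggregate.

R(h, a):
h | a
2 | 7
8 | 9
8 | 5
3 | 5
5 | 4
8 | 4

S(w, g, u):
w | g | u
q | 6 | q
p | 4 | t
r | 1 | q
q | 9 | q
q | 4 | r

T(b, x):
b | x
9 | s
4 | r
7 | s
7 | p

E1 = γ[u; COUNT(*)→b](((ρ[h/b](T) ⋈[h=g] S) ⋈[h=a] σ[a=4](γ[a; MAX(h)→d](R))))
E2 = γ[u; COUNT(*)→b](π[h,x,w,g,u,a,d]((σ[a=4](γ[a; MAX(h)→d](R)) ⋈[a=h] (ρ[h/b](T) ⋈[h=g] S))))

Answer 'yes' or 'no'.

E1 stepwise |·|:
  T → 4
  ρ[h/b](T) → 4
  S → 5
  (ρ[h/b](T) ⋈[h=g] S) → 3
  R → 6
  γ[a; MAX(h)→d](R) → 4
  σ[a=4](γ[a; MAX(h)→d](R)) → 1
  ((ρ[h/b](T) ⋈[h=g] S) ⋈[h=a] σ[a=4](γ[a; MAX(h)→d](R))) → 2
  γ[u; COUNT(*)→b](((ρ[h/b](T) ⋈[h=g] S) ⋈[h=a] σ[a=4](γ[a; MAX(h)→d](R)))) → 2
E2 stepwise |·|:
  R → 6
  γ[a; MAX(h)→d](R) → 4
  σ[a=4](γ[a; MAX(h)→d](R)) → 1
  T → 4
  ρ[h/b](T) → 4
  S → 5
  (ρ[h/b](T) ⋈[h=g] S) → 3
  (σ[a=4](γ[a; MAX(h)→d](R)) ⋈[a=h] (ρ[h/b](T) ⋈[h=g] S)) → 2
  π[h,x,w,g,u,a,d]((σ[a=4](γ[a; MAX(h)→d](R)) ⋈[a=h] (ρ[h/b](T) ⋈[h=g] S))) → 2
  γ[u; COUNT(*)→b](π[h,x,w,g,u,a,d]((σ[a=4](γ[a; MAX(h)→d](R)) ⋈[a=h] (ρ[h/b](T) ⋈[h=g] S)))) → 2

E1 and E2 produce the same multiset:
u | b
r | 1
t | 1

yes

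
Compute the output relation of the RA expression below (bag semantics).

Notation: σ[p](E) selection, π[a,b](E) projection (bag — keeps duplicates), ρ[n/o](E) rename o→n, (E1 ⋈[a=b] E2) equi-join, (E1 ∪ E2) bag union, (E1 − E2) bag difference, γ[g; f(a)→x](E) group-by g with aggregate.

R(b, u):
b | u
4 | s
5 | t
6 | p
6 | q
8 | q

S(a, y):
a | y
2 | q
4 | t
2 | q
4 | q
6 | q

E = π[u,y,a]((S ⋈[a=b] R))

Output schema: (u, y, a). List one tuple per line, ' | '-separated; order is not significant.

Subexpression sizes:
  S → 5
  R → 5
  (S ⋈[a=b] R) → 4
  π[u,y,a]((S ⋈[a=b] R)) → 4

== RESULT ==
u | y | a
p | q | 6
q | q | 6
s | q | 4
s | t | 4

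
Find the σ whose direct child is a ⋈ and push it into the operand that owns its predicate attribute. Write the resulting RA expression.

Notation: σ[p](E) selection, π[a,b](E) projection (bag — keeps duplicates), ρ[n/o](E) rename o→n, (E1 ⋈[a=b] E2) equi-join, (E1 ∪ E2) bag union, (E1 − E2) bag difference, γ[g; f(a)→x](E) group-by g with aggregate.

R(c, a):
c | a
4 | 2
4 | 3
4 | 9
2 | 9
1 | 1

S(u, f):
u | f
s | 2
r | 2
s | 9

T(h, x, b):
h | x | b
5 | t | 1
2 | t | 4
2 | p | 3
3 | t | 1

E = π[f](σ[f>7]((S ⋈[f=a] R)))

σ filters on f, owned by the left side.
E' = π[f]((σ[f>7](S) ⋈[f=a] R))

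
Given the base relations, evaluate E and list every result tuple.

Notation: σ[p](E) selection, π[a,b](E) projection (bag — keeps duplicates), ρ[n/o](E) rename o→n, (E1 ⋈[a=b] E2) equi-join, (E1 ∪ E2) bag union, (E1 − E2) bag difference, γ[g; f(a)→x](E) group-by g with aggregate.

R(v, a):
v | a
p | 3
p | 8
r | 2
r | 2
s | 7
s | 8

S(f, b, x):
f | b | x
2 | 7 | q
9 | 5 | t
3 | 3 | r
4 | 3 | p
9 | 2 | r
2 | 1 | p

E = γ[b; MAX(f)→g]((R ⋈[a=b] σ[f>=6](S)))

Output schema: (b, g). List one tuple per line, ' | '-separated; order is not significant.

Row counts bottom-up:
  R → 6
  S → 6
  σ[f>=6](S) → 2
  (R ⋈[a=b] σ[f>=6](S)) → 2
  γ[b; MAX(f)→g]((R ⋈[a=b] σ[f>=6](S))) → 1

== RESULT ==
b | g
2 | 9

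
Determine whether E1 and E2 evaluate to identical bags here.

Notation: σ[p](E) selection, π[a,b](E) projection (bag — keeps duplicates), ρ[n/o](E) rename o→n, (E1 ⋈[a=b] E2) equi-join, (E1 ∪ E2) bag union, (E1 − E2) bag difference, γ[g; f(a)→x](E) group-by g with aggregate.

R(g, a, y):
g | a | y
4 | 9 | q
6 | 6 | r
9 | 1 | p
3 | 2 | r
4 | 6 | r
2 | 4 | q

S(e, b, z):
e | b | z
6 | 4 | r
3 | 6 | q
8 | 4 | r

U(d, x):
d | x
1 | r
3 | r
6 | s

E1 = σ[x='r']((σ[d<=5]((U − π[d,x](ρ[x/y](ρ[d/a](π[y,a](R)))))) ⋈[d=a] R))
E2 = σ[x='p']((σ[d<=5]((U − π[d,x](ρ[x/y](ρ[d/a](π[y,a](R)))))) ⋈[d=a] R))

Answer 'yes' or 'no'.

E1 stepwise |·|:
  U → 3
  R → 6
  π[y,a](R) → 6
  ρ[d/a](π[y,a](R)) → 6
  ρ[x/y](ρ[d/a](π[y,a](R))) → 6
  π[d,x](ρ[x/y](ρ[d/a](π[y,a](R)))) → 6
  (U − π[d,x](ρ[x/y](ρ[d/a](π[y,a](R))))) → 3
  σ[d<=5]((U − π[d,x](ρ[x/y](ρ[d/a](π[y,a](R)))))) → 2
  R → 6
  (σ[d<=5]((U − π[d,x](ρ[x/y](ρ[d/a](π[y,a](R)))))) ⋈[d=a] R) → 1
  σ[x='r']((σ[d<=5]((U − π[d,x](ρ[x/y](ρ[d/a](π[y,a](R)))))) ⋈[d=a] R)) → 1
E2 stepwise |·|:
  U → 3
  R → 6
  π[y,a](R) → 6
  ρ[d/a](π[y,a](R)) → 6
  ρ[x/y](ρ[d/a](π[y,a](R))) → 6
  π[d,x](ρ[x/y](ρ[d/a](π[y,a](R)))) → 6
  (U − π[d,x](ρ[x/y](ρ[d/a](π[y,a](R))))) → 3
  σ[d<=5]((U − π[d,x](ρ[x/y](ρ[d/a](π[y,a](R)))))) → 2
  R → 6
  (σ[d<=5]((U − π[d,x](ρ[x/y](ρ[d/a](π[y,a](R)))))) ⋈[d=a] R) → 1
  σ[x='p']((σ[d<=5]((U − π[d,x](ρ[x/y](ρ[d/a](π[y,a](R)))))) ⋈[d=a] R)) → 0

E1 result:
d | x | g | a | y
1 | r | 9 | 1 | p
E2 result:
d | x | g | a | y
(0 rows)
Witness: (1, 'r', 9, 1, 'p') appears 1× in E1 but 0× in E2.

no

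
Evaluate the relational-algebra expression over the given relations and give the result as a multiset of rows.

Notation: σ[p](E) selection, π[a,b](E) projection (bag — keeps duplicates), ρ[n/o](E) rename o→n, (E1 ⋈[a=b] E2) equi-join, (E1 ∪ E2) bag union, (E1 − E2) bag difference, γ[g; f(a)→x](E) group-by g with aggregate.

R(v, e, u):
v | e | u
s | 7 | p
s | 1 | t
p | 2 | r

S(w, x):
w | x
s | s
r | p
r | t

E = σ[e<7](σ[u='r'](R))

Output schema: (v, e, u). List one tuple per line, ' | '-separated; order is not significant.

Stepwise |·|:
  R → 3
  σ[u='r'](R) → 1
  σ[e<7](σ[u='r'](R)) → 1

== RESULT ==
v | e | u
p | 2 | r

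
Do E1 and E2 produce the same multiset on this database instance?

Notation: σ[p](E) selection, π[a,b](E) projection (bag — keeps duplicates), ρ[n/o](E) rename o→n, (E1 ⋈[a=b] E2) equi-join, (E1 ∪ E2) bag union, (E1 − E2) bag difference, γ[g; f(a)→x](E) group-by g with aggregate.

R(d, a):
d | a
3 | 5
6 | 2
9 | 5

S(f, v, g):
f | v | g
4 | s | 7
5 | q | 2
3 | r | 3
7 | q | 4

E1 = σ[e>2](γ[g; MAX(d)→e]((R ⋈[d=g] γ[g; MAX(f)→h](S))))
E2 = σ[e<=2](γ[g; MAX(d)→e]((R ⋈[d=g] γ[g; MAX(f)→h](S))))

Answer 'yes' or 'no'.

E1 subexpression sizes:
  R → 3
  S → 4
  γ[g; MAX(f)→h](S) → 4
  (R ⋈[d=g] γ[g; MAX(f)→h](S)) → 1
  γ[g; MAX(d)→e]((R ⋈[d=g] γ[g; MAX(f)→h](S))) → 1
  σ[e>2](γ[g; MAX(d)→e]((R ⋈[d=g] γ[g; MAX(f)→h](S)))) → 1
E2 subexpression sizes:
  R → 3
  S → 4
  γ[g; MAX(f)→h](S) → 4
  (R ⋈[d=g] γ[g; MAX(f)→h](S)) → 1
  γ[g; MAX(d)→e]((R ⋈[d=g] γ[g; MAX(f)→h](S))) → 1
  σ[e<=2](γ[g; MAX(d)→e]((R ⋈[d=g] γ[g; MAX(f)→h](S)))) → 0

E1 result:
g | e
3 | 3
E2 result:
g | e
(0 rows)
Witness: (3, 3) appears 1× in E1 but 0× in E2.

no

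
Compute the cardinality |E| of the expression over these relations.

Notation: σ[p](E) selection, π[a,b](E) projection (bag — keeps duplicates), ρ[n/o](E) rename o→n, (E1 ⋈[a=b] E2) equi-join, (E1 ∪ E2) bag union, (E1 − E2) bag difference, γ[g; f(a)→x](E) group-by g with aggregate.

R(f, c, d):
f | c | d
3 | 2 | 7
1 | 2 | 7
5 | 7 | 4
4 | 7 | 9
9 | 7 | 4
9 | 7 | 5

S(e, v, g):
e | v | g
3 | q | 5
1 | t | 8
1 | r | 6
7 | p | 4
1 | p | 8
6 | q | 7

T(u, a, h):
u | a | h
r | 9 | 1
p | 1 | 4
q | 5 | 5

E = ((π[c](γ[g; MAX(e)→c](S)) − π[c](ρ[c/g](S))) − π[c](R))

Subexpression sizes:
  S → 6
  γ[g; MAX(e)→c](S) → 5
  π[c](γ[g; MAX(e)→c](S)) → 5
  S → 6
  ρ[c/g](S) → 6
  π[c](ρ[c/g](S)) → 6
  (π[c](γ[g; MAX(e)→c](S)) − π[c](ρ[c/g](S))) → 3
  R → 6
  π[c](R) → 6
  ((π[c](γ[g; MAX(e)→c](S)) − π[c](ρ[c/g](S))) − π[c](R)) → 3

|E| = 3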